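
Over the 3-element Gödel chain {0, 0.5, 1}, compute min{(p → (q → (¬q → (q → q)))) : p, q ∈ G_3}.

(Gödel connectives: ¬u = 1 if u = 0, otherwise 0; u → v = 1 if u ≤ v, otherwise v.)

1.00

Every assignment gives 1. For instance at p = 0, q = 0:
  ¬q: Gödel ¬ of 0 = 1 (operand is 0)
  (q → q): 0 ≤ 0, so result = 1
  (¬q → (q → q)): 1 ≤ 1, so result = 1
  (q → (¬q → (q → q))): 0 ≤ 1, so result = 1
  (p → (q → (¬q → (q → q)))): 0 ≤ 1, so result = 1
All 9 assignments give value 1 — the formula is a G_3-tautology.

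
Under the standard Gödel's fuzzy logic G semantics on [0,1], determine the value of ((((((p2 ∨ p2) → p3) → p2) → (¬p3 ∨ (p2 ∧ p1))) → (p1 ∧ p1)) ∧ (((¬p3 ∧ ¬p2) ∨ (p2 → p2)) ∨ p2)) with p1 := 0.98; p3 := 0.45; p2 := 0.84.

1.00

(p2 ∨ p2) = max(0.84, 0.84) = 0.84
((p2 ∨ p2) → p3): 0.84 > 0.45, so result = 0.45
(((p2 ∨ p2) → p3) → p2): 0.45 ≤ 0.84, so result = 1
¬p3: Gödel ¬ of 0.45 = 0 (operand ≠ 0)
(p2 ∧ p1) = min(0.84, 0.98) = 0.84
(¬p3 ∨ (p2 ∧ p1)) = max(0, 0.84) = 0.84
((((p2 ∨ p2) → p3) → p2) → (¬p3 ∨ (p2 ∧ p1))): 1 > 0.84, so result = 0.84
(p1 ∧ p1) = min(0.98, 0.98) = 0.98
(((((p2 ∨ p2) → p3) → p2) → (¬p3 ∨ (p2 ∧ p1))) → (p1 ∧ p1)): 0.84 ≤ 0.98, so result = 1
¬p3: Gödel ¬ of 0.45 = 0 (operand ≠ 0)
¬p2: Gödel ¬ of 0.84 = 0 (operand ≠ 0)
(¬p3 ∧ ¬p2) = min(0, 0) = 0
(p2 → p2): 0.84 ≤ 0.84, so result = 1
((¬p3 ∧ ¬p2) ∨ (p2 → p2)) = max(0, 1) = 1
(((¬p3 ∧ ¬p2) ∨ (p2 → p2)) ∨ p2) = max(1, 0.84) = 1
((((((p2 ∨ p2) → p3) → p2) → (¬p3 ∨ (p2 ∧ p1))) → (p1 ∧ p1)) ∧ (((¬p3 ∧ ¬p2) ∨ (p2 → p2)) ∨ p2)) = min(1, 1) = 1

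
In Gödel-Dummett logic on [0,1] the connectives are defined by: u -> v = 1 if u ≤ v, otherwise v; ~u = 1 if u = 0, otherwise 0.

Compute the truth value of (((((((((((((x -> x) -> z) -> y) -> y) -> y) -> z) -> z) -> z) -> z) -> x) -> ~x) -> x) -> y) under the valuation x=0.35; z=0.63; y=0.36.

(x -> x): 0.35 ≤ 0.35, so result = 1
((x -> x) -> z): 1 > 0.63, so result = 0.63
(((x -> x) -> z) -> y): 0.63 > 0.36, so result = 0.36
((((x -> x) -> z) -> y) -> y): 0.36 ≤ 0.36, so result = 1
(((((x -> x) -> z) -> y) -> y) -> y): 1 > 0.36, so result = 0.36
((((((x -> x) -> z) -> y) -> y) -> y) -> z): 0.36 ≤ 0.63, so result = 1
(((((((x -> x) -> z) -> y) -> y) -> y) -> z) -> z): 1 > 0.63, so result = 0.63
((((((((x -> x) -> z) -> y) -> y) -> y) -> z) -> z) -> z): 0.63 ≤ 0.63, so result = 1
(((((((((x -> x) -> z) -> y) -> y) -> y) -> z) -> z) -> z) -> z): 1 > 0.63, so result = 0.63
((((((((((x -> x) -> z) -> y) -> y) -> y) -> z) -> z) -> z) -> z) -> x): 0.63 > 0.35, so result = 0.35
~x: Gödel ¬ of 0.35 = 0 (operand ≠ 0)
(((((((((((x -> x) -> z) -> y) -> y) -> y) -> z) -> z) -> z) -> z) -> x) -> ~x): 0.35 > 0, so result = 0
((((((((((((x -> x) -> z) -> y) -> y) -> y) -> z) -> z) -> z) -> z) -> x) -> ~x) -> x): 0 ≤ 0.35, so result = 1
(((((((((((((x -> x) -> z) -> y) -> y) -> y) -> z) -> z) -> z) -> z) -> x) -> ~x) -> x) -> y): 1 > 0.36, so result = 0.36

0.36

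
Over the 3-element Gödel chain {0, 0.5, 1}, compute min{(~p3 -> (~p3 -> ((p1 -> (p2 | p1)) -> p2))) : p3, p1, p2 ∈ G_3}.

The minimum is attained at p3 = 0, p1 = 0, p2 = 0:
  ~p3: Gödel ¬ of 0 = 1 (operand is 0)
  ~p3: Gödel ¬ of 0 = 1 (operand is 0)
  (p2 | p1) = max(0, 0) = 0
  (p1 -> (p2 | p1)): 0 ≤ 0, so result = 1
  ((p1 -> (p2 | p1)) -> p2): 1 > 0, so result = 0
  (~p3 -> ((p1 -> (p2 | p1)) -> p2)): 1 > 0, so result = 0
  (~p3 -> (~p3 -> ((p1 -> (p2 | p1)) -> p2))): 1 > 0, so result = 0
Checking all 27 assignments confirms none give a value below 0.00.

0.00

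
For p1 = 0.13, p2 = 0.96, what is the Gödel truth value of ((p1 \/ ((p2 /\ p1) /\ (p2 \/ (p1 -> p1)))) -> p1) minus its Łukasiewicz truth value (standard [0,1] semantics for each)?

0.00

Gödel evaluation:
  (p2 /\ p1) = min(0.96, 0.13) = 0.13
  (p1 -> p1): 0.13 ≤ 0.13, so result = 1
  (p2 \/ (p1 -> p1)) = max(0.96, 1) = 1
  ((p2 /\ p1) /\ (p2 \/ (p1 -> p1))) = min(0.13, 1) = 0.13
  (p1 \/ ((p2 /\ p1) /\ (p2 \/ (p1 -> p1)))) = max(0.13, 0.13) = 0.13
  ((p1 \/ ((p2 /\ p1) /\ (p2 \/ (p1 -> p1)))) -> p1): 0.13 ≤ 0.13, so result = 1
  Gödel value = 1
Łukasiewicz evaluation:
  (p2 /\ p1) = min(0.96, 0.13) = 0.13
  (p1 -> p1): min(1, 1 − 0.13 + 0.13) = 1
  (p2 \/ (p1 -> p1)) = max(0.96, 1) = 1
  ((p2 /\ p1) /\ (p2 \/ (p1 -> p1))) = min(0.13, 1) = 0.13
  (p1 \/ ((p2 /\ p1) /\ (p2 \/ (p1 -> p1)))) = max(0.13, 0.13) = 0.13
  ((p1 \/ ((p2 /\ p1) /\ (p2 \/ (p1 -> p1)))) -> p1): min(1, 1 − 0.13 + 0.13) = 1
  Łukasiewicz value = 1
Difference: 1 − 1 = 0.00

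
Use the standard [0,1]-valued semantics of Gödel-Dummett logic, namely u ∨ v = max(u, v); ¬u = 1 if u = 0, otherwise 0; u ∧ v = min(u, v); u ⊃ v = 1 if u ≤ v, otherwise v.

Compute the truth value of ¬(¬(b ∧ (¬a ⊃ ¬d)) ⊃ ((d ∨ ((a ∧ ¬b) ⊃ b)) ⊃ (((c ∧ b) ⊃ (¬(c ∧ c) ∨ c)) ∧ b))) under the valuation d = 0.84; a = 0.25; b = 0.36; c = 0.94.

¬a: Gödel ¬ of 0.25 = 0 (operand ≠ 0)
¬d: Gödel ¬ of 0.84 = 0 (operand ≠ 0)
(¬a ⊃ ¬d): 0 ≤ 0, so result = 1
(b ∧ (¬a ⊃ ¬d)) = min(0.36, 1) = 0.36
¬(b ∧ (¬a ⊃ ¬d)): Gödel ¬ of 0.36 = 0 (operand ≠ 0)
¬b: Gödel ¬ of 0.36 = 0 (operand ≠ 0)
(a ∧ ¬b) = min(0.25, 0) = 0
((a ∧ ¬b) ⊃ b): 0 ≤ 0.36, so result = 1
(d ∨ ((a ∧ ¬b) ⊃ b)) = max(0.84, 1) = 1
(c ∧ b) = min(0.94, 0.36) = 0.36
(c ∧ c) = min(0.94, 0.94) = 0.94
¬(c ∧ c): Gödel ¬ of 0.94 = 0 (operand ≠ 0)
(¬(c ∧ c) ∨ c) = max(0, 0.94) = 0.94
((c ∧ b) ⊃ (¬(c ∧ c) ∨ c)): 0.36 ≤ 0.94, so result = 1
(((c ∧ b) ⊃ (¬(c ∧ c) ∨ c)) ∧ b) = min(1, 0.36) = 0.36
((d ∨ ((a ∧ ¬b) ⊃ b)) ⊃ (((c ∧ b) ⊃ (¬(c ∧ c) ∨ c)) ∧ b)): 1 > 0.36, so result = 0.36
(¬(b ∧ (¬a ⊃ ¬d)) ⊃ ((d ∨ ((a ∧ ¬b) ⊃ b)) ⊃ (((c ∧ b) ⊃ (¬(c ∧ c) ∨ c)) ∧ b))): 0 ≤ 0.36, so result = 1
¬(¬(b ∧ (¬a ⊃ ¬d)) ⊃ ((d ∨ ((a ∧ ¬b) ⊃ b)) ⊃ (((c ∧ b) ⊃ (¬(c ∧ c) ∨ c)) ∧ b))): Gödel ¬ of 1 = 0 (operand ≠ 0)

0.00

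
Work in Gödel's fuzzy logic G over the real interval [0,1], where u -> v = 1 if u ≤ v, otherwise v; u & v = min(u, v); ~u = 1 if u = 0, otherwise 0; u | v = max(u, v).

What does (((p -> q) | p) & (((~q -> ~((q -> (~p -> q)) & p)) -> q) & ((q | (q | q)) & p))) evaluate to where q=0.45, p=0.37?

(p -> q): 0.37 ≤ 0.45, so result = 1
((p -> q) | p) = max(1, 0.37) = 1
~q: Gödel ¬ of 0.45 = 0 (operand ≠ 0)
~p: Gödel ¬ of 0.37 = 0 (operand ≠ 0)
(~p -> q): 0 ≤ 0.45, so result = 1
(q -> (~p -> q)): 0.45 ≤ 1, so result = 1
((q -> (~p -> q)) & p) = min(1, 0.37) = 0.37
~((q -> (~p -> q)) & p): Gödel ¬ of 0.37 = 0 (operand ≠ 0)
(~q -> ~((q -> (~p -> q)) & p)): 0 ≤ 0, so result = 1
((~q -> ~((q -> (~p -> q)) & p)) -> q): 1 > 0.45, so result = 0.45
(q | q) = max(0.45, 0.45) = 0.45
(q | (q | q)) = max(0.45, 0.45) = 0.45
((q | (q | q)) & p) = min(0.45, 0.37) = 0.37
(((~q -> ~((q -> (~p -> q)) & p)) -> q) & ((q | (q | q)) & p)) = min(0.45, 0.37) = 0.37
(((p -> q) | p) & (((~q -> ~((q -> (~p -> q)) & p)) -> q) & ((q | (q | q)) & p))) = min(1, 0.37) = 0.37

0.37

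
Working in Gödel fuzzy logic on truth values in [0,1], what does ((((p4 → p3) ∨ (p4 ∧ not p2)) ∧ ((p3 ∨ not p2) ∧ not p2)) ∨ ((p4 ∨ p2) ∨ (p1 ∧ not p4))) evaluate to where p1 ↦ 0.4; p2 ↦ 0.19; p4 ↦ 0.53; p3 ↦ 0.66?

0.53

(p4 → p3): 0.53 ≤ 0.66, so result = 1
not p2: Gödel ¬ of 0.19 = 0 (operand ≠ 0)
(p4 ∧ not p2) = min(0.53, 0) = 0
((p4 → p3) ∨ (p4 ∧ not p2)) = max(1, 0) = 1
not p2: Gödel ¬ of 0.19 = 0 (operand ≠ 0)
(p3 ∨ not p2) = max(0.66, 0) = 0.66
not p2: Gödel ¬ of 0.19 = 0 (operand ≠ 0)
((p3 ∨ not p2) ∧ not p2) = min(0.66, 0) = 0
(((p4 → p3) ∨ (p4 ∧ not p2)) ∧ ((p3 ∨ not p2) ∧ not p2)) = min(1, 0) = 0
(p4 ∨ p2) = max(0.53, 0.19) = 0.53
not p4: Gödel ¬ of 0.53 = 0 (operand ≠ 0)
(p1 ∧ not p4) = min(0.4, 0) = 0
((p4 ∨ p2) ∨ (p1 ∧ not p4)) = max(0.53, 0) = 0.53
((((p4 → p3) ∨ (p4 ∧ not p2)) ∧ ((p3 ∨ not p2) ∧ not p2)) ∨ ((p4 ∨ p2) ∨ (p1 ∧ not p4))) = max(0, 0.53) = 0.53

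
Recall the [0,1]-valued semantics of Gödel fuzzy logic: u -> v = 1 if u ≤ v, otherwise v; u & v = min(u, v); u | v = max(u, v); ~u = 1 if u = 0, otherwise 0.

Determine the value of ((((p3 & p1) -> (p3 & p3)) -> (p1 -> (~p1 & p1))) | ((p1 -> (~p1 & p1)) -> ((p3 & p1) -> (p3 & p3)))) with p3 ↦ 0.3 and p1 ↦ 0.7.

1.00

(p3 & p1) = min(0.3, 0.7) = 0.3
(p3 & p3) = min(0.3, 0.3) = 0.3
((p3 & p1) -> (p3 & p3)): 0.3 ≤ 0.3, so result = 1
~p1: Gödel ¬ of 0.7 = 0 (operand ≠ 0)
(~p1 & p1) = min(0, 0.7) = 0
(p1 -> (~p1 & p1)): 0.7 > 0, so result = 0
(((p3 & p1) -> (p3 & p3)) -> (p1 -> (~p1 & p1))): 1 > 0, so result = 0
~p1: Gödel ¬ of 0.7 = 0 (operand ≠ 0)
(~p1 & p1) = min(0, 0.7) = 0
(p1 -> (~p1 & p1)): 0.7 > 0, so result = 0
(p3 & p1) = min(0.3, 0.7) = 0.3
(p3 & p3) = min(0.3, 0.3) = 0.3
((p3 & p1) -> (p3 & p3)): 0.3 ≤ 0.3, so result = 1
((p1 -> (~p1 & p1)) -> ((p3 & p1) -> (p3 & p3))): 0 ≤ 1, so result = 1
((((p3 & p1) -> (p3 & p3)) -> (p1 -> (~p1 & p1))) | ((p1 -> (~p1 & p1)) -> ((p3 & p1) -> (p3 & p3)))) = max(0, 1) = 1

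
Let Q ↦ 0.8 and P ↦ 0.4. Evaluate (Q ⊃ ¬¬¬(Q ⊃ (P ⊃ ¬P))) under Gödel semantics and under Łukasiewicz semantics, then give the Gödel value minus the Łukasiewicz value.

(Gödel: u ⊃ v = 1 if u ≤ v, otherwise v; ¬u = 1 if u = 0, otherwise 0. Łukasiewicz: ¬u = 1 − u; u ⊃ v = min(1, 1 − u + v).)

Gödel evaluation:
  ¬P: Gödel ¬ of 0.4 = 0 (operand ≠ 0)
  (P ⊃ ¬P): 0.4 > 0, so result = 0
  (Q ⊃ (P ⊃ ¬P)): 0.8 > 0, so result = 0
  ¬(Q ⊃ (P ⊃ ¬P)): Gödel ¬ of 0 = 1 (operand is 0)
  ¬¬(Q ⊃ (P ⊃ ¬P)): Gödel ¬ of 1 = 0 (operand ≠ 0)
  ¬¬¬(Q ⊃ (P ⊃ ¬P)): Gödel ¬ of 0 = 1 (operand is 0)
  (Q ⊃ ¬¬¬(Q ⊃ (P ⊃ ¬P))): 0.8 ≤ 1, so result = 1
  Gödel value = 1
Łukasiewicz evaluation:
  ¬P: Łukasiewicz ¬ gives 1 − 0.4 = 0.6
  (P ⊃ ¬P): min(1, 1 − 0.4 + 0.6) = 1
  (Q ⊃ (P ⊃ ¬P)): min(1, 1 − 0.8 + 1) = 1
  ¬(Q ⊃ (P ⊃ ¬P)): Łukasiewicz ¬ gives 1 − 1 = 0
  ¬¬(Q ⊃ (P ⊃ ¬P)): Łukasiewicz ¬ gives 1 − 0 = 1
  ¬¬¬(Q ⊃ (P ⊃ ¬P)): Łukasiewicz ¬ gives 1 − 1 = 0
  (Q ⊃ ¬¬¬(Q ⊃ (P ⊃ ¬P))): min(1, 1 − 0.8 + 0) = 0.2
  Łukasiewicz value = 0.2
Difference: 1 − 0.2 = 0.80

0.80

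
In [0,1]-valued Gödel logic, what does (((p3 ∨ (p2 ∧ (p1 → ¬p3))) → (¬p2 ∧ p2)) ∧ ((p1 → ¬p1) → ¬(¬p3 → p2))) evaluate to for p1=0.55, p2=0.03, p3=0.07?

0.00

¬p3: Gödel ¬ of 0.07 = 0 (operand ≠ 0)
(p1 → ¬p3): 0.55 > 0, so result = 0
(p2 ∧ (p1 → ¬p3)) = min(0.03, 0) = 0
(p3 ∨ (p2 ∧ (p1 → ¬p3))) = max(0.07, 0) = 0.07
¬p2: Gödel ¬ of 0.03 = 0 (operand ≠ 0)
(¬p2 ∧ p2) = min(0, 0.03) = 0
((p3 ∨ (p2 ∧ (p1 → ¬p3))) → (¬p2 ∧ p2)): 0.07 > 0, so result = 0
¬p1: Gödel ¬ of 0.55 = 0 (operand ≠ 0)
(p1 → ¬p1): 0.55 > 0, so result = 0
¬p3: Gödel ¬ of 0.07 = 0 (operand ≠ 0)
(¬p3 → p2): 0 ≤ 0.03, so result = 1
¬(¬p3 → p2): Gödel ¬ of 1 = 0 (operand ≠ 0)
((p1 → ¬p1) → ¬(¬p3 → p2)): 0 ≤ 0, so result = 1
(((p3 ∨ (p2 ∧ (p1 → ¬p3))) → (¬p2 ∧ p2)) ∧ ((p1 → ¬p1) → ¬(¬p3 → p2))) = min(0, 1) = 0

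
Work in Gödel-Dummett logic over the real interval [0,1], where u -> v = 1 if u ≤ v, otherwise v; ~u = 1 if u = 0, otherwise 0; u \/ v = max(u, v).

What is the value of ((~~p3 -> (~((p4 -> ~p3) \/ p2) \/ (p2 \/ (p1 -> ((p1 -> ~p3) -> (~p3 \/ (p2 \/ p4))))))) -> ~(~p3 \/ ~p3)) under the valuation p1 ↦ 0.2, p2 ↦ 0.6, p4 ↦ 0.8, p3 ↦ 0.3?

~p3: Gödel ¬ of 0.3 = 0 (operand ≠ 0)
~~p3: Gödel ¬ of 0 = 1 (operand is 0)
~p3: Gödel ¬ of 0.3 = 0 (operand ≠ 0)
(p4 -> ~p3): 0.8 > 0, so result = 0
((p4 -> ~p3) \/ p2) = max(0, 0.6) = 0.6
~((p4 -> ~p3) \/ p2): Gödel ¬ of 0.6 = 0 (operand ≠ 0)
~p3: Gödel ¬ of 0.3 = 0 (operand ≠ 0)
(p1 -> ~p3): 0.2 > 0, so result = 0
~p3: Gödel ¬ of 0.3 = 0 (operand ≠ 0)
(p2 \/ p4) = max(0.6, 0.8) = 0.8
(~p3 \/ (p2 \/ p4)) = max(0, 0.8) = 0.8
((p1 -> ~p3) -> (~p3 \/ (p2 \/ p4))): 0 ≤ 0.8, so result = 1
(p1 -> ((p1 -> ~p3) -> (~p3 \/ (p2 \/ p4)))): 0.2 ≤ 1, so result = 1
(p2 \/ (p1 -> ((p1 -> ~p3) -> (~p3 \/ (p2 \/ p4))))) = max(0.6, 1) = 1
(~((p4 -> ~p3) \/ p2) \/ (p2 \/ (p1 -> ((p1 -> ~p3) -> (~p3 \/ (p2 \/ p4)))))) = max(0, 1) = 1
(~~p3 -> (~((p4 -> ~p3) \/ p2) \/ (p2 \/ (p1 -> ((p1 -> ~p3) -> (~p3 \/ (p2 \/ p4))))))): 1 ≤ 1, so result = 1
~p3: Gödel ¬ of 0.3 = 0 (operand ≠ 0)
~p3: Gödel ¬ of 0.3 = 0 (operand ≠ 0)
(~p3 \/ ~p3) = max(0, 0) = 0
~(~p3 \/ ~p3): Gödel ¬ of 0 = 1 (operand is 0)
((~~p3 -> (~((p4 -> ~p3) \/ p2) \/ (p2 \/ (p1 -> ((p1 -> ~p3) -> (~p3 \/ (p2 \/ p4))))))) -> ~(~p3 \/ ~p3)): 1 ≤ 1, so result = 1

1.00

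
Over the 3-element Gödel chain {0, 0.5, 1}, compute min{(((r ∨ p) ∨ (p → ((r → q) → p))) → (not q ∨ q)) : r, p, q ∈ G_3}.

The minimum is attained at r = 0, p = 0, q = 0.5:
  (r ∨ p) = max(0, 0) = 0
  (r → q): 0 ≤ 0.5, so result = 1
  ((r → q) → p): 1 > 0, so result = 0
  (p → ((r → q) → p)): 0 ≤ 0, so result = 1
  ((r ∨ p) ∨ (p → ((r → q) → p))) = max(0, 1) = 1
  not q: Gödel ¬ of 0.5 = 0 (operand ≠ 0)
  (not q ∨ q) = max(0, 0.5) = 0.5
  (((r ∨ p) ∨ (p → ((r → q) → p))) → (not q ∨ q)): 1 > 0.5, so result = 0.5
Checking all 27 assignments confirms none give a value below 0.50.

0.50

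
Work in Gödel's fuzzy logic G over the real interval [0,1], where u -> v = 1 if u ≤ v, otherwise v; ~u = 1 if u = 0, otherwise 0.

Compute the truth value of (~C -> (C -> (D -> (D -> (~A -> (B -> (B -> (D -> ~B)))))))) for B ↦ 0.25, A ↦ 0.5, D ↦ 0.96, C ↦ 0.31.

~C: Gödel ¬ of 0.31 = 0 (operand ≠ 0)
~A: Gödel ¬ of 0.5 = 0 (operand ≠ 0)
~B: Gödel ¬ of 0.25 = 0 (operand ≠ 0)
(D -> ~B): 0.96 > 0, so result = 0
(B -> (D -> ~B)): 0.25 > 0, so result = 0
(B -> (B -> (D -> ~B))): 0.25 > 0, so result = 0
(~A -> (B -> (B -> (D -> ~B)))): 0 ≤ 0, so result = 1
(D -> (~A -> (B -> (B -> (D -> ~B))))): 0.96 ≤ 1, so result = 1
(D -> (D -> (~A -> (B -> (B -> (D -> ~B)))))): 0.96 ≤ 1, so result = 1
(C -> (D -> (D -> (~A -> (B -> (B -> (D -> ~B))))))): 0.31 ≤ 1, so result = 1
(~C -> (C -> (D -> (D -> (~A -> (B -> (B -> (D -> ~B)))))))): 0 ≤ 1, so result = 1

1.00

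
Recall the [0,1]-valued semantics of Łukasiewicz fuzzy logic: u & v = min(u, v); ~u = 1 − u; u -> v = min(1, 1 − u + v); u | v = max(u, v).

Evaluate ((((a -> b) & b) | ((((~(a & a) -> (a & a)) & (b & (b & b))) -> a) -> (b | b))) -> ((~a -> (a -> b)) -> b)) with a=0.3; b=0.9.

0.90

(a -> b): min(1, 1 − 0.3 + 0.9) = 1
((a -> b) & b) = min(1, 0.9) = 0.9
(a & a) = min(0.3, 0.3) = 0.3
~(a & a): Łukasiewicz ¬ gives 1 − 0.3 = 0.7
(a & a) = min(0.3, 0.3) = 0.3
(~(a & a) -> (a & a)): min(1, 1 − 0.7 + 0.3) = 0.6
(b & b) = min(0.9, 0.9) = 0.9
(b & (b & b)) = min(0.9, 0.9) = 0.9
((~(a & a) -> (a & a)) & (b & (b & b))) = min(0.6, 0.9) = 0.6
(((~(a & a) -> (a & a)) & (b & (b & b))) -> a): min(1, 1 − 0.6 + 0.3) = 0.7
(b | b) = max(0.9, 0.9) = 0.9
((((~(a & a) -> (a & a)) & (b & (b & b))) -> a) -> (b | b)): min(1, 1 − 0.7 + 0.9) = 1
(((a -> b) & b) | ((((~(a & a) -> (a & a)) & (b & (b & b))) -> a) -> (b | b))) = max(0.9, 1) = 1
~a: Łukasiewicz ¬ gives 1 − 0.3 = 0.7
(a -> b): min(1, 1 − 0.3 + 0.9) = 1
(~a -> (a -> b)): min(1, 1 − 0.7 + 1) = 1
((~a -> (a -> b)) -> b): min(1, 1 − 1 + 0.9) = 0.9
((((a -> b) & b) | ((((~(a & a) -> (a & a)) & (b & (b & b))) -> a) -> (b | b))) -> ((~a -> (a -> b)) -> b)): min(1, 1 − 1 + 0.9) = 0.9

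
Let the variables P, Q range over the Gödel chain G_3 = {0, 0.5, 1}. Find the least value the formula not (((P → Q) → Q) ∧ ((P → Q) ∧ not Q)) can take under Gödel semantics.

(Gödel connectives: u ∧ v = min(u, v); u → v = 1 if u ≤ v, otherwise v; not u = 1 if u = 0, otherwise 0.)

1.00

Every assignment gives 1. For instance at P = 0, Q = 0:
  (P → Q): 0 ≤ 0, so result = 1
  ((P → Q) → Q): 1 > 0, so result = 0
  (P → Q): 0 ≤ 0, so result = 1
  not Q: Gödel ¬ of 0 = 1 (operand is 0)
  ((P → Q) ∧ not Q) = min(1, 1) = 1
  (((P → Q) → Q) ∧ ((P → Q) ∧ not Q)) = min(0, 1) = 0
  not (((P → Q) → Q) ∧ ((P → Q) ∧ not Q)): Gödel ¬ of 0 = 1 (operand is 0)
All 9 assignments give value 1 — the formula is a G_3-tautology.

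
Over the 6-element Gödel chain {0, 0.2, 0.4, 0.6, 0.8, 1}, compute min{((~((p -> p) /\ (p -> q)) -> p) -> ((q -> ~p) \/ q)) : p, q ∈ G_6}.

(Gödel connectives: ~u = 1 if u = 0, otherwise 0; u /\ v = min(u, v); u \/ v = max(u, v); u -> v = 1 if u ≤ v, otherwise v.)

0.20

The minimum is attained at p = 0.2, q = 0.2:
  (p -> p): 0.2 ≤ 0.2, so result = 1
  (p -> q): 0.2 ≤ 0.2, so result = 1
  ((p -> p) /\ (p -> q)) = min(1, 1) = 1
  ~((p -> p) /\ (p -> q)): Gödel ¬ of 1 = 0 (operand ≠ 0)
  (~((p -> p) /\ (p -> q)) -> p): 0 ≤ 0.2, so result = 1
  ~p: Gödel ¬ of 0.2 = 0 (operand ≠ 0)
  (q -> ~p): 0.2 > 0, so result = 0
  ((q -> ~p) \/ q) = max(0, 0.2) = 0.2
  ((~((p -> p) /\ (p -> q)) -> p) -> ((q -> ~p) \/ q)): 1 > 0.2, so result = 0.2
Checking all 36 assignments confirms none give a value below 0.20.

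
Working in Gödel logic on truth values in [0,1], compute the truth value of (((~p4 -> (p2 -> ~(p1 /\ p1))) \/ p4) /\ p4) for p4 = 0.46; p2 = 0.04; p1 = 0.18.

0.46

~p4: Gödel ¬ of 0.46 = 0 (operand ≠ 0)
(p1 /\ p1) = min(0.18, 0.18) = 0.18
~(p1 /\ p1): Gödel ¬ of 0.18 = 0 (operand ≠ 0)
(p2 -> ~(p1 /\ p1)): 0.04 > 0, so result = 0
(~p4 -> (p2 -> ~(p1 /\ p1))): 0 ≤ 0, so result = 1
((~p4 -> (p2 -> ~(p1 /\ p1))) \/ p4) = max(1, 0.46) = 1
(((~p4 -> (p2 -> ~(p1 /\ p1))) \/ p4) /\ p4) = min(1, 0.46) = 0.46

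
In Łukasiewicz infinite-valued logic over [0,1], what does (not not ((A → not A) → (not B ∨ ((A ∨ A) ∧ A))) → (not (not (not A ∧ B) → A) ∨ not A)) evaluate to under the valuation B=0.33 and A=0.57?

not A: Łukasiewicz ¬ gives 1 − 0.57 = 0.43
(A → not A): min(1, 1 − 0.57 + 0.43) = 0.86
not B: Łukasiewicz ¬ gives 1 − 0.33 = 0.67
(A ∨ A) = max(0.57, 0.57) = 0.57
((A ∨ A) ∧ A) = min(0.57, 0.57) = 0.57
(not B ∨ ((A ∨ A) ∧ A)) = max(0.67, 0.57) = 0.67
((A → not A) → (not B ∨ ((A ∨ A) ∧ A))): min(1, 1 − 0.86 + 0.67) = 0.81
not ((A → not A) → (not B ∨ ((A ∨ A) ∧ A))): Łukasiewicz ¬ gives 1 − 0.81 = 0.19
not not ((A → not A) → (not B ∨ ((A ∨ A) ∧ A))): Łukasiewicz ¬ gives 1 − 0.19 = 0.81
not A: Łukasiewicz ¬ gives 1 − 0.57 = 0.43
(not A ∧ B) = min(0.43, 0.33) = 0.33
not (not A ∧ B): Łukasiewicz ¬ gives 1 − 0.33 = 0.67
(not (not A ∧ B) → A): min(1, 1 − 0.67 + 0.57) = 0.9
not (not (not A ∧ B) → A): Łukasiewicz ¬ gives 1 − 0.9 = 0.1
not A: Łukasiewicz ¬ gives 1 − 0.57 = 0.43
(not (not (not A ∧ B) → A) ∨ not A) = max(0.1, 0.43) = 0.43
(not not ((A → not A) → (not B ∨ ((A ∨ A) ∧ A))) → (not (not (not A ∧ B) → A) ∨ not A)): min(1, 1 − 0.81 + 0.43) = 0.62

0.62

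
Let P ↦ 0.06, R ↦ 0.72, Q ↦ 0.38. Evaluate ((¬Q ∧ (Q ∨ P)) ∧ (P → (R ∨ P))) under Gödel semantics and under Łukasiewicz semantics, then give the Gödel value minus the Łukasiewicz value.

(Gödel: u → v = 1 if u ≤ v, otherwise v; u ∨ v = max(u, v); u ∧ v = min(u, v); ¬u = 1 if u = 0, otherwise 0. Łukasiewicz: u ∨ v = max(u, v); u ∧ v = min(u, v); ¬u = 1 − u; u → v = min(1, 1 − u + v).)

Gödel evaluation:
  ¬Q: Gödel ¬ of 0.38 = 0 (operand ≠ 0)
  (Q ∨ P) = max(0.38, 0.06) = 0.38
  (¬Q ∧ (Q ∨ P)) = min(0, 0.38) = 0
  (R ∨ P) = max(0.72, 0.06) = 0.72
  (P → (R ∨ P)): 0.06 ≤ 0.72, so result = 1
  ((¬Q ∧ (Q ∨ P)) ∧ (P → (R ∨ P))) = min(0, 1) = 0
  Gödel value = 0
Łukasiewicz evaluation:
  ¬Q: Łukasiewicz ¬ gives 1 − 0.38 = 0.62
  (Q ∨ P) = max(0.38, 0.06) = 0.38
  (¬Q ∧ (Q ∨ P)) = min(0.62, 0.38) = 0.38
  (R ∨ P) = max(0.72, 0.06) = 0.72
  (P → (R ∨ P)): min(1, 1 − 0.06 + 0.72) = 1
  ((¬Q ∧ (Q ∨ P)) ∧ (P → (R ∨ P))) = min(0.38, 1) = 0.38
  Łukasiewicz value = 0.38
Difference: 0 − 0.38 = -0.38

-0.38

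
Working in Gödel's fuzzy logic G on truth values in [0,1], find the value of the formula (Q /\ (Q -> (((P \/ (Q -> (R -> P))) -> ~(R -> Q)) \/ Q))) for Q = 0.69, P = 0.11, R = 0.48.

(R -> P): 0.48 > 0.11, so result = 0.11
(Q -> (R -> P)): 0.69 > 0.11, so result = 0.11
(P \/ (Q -> (R -> P))) = max(0.11, 0.11) = 0.11
(R -> Q): 0.48 ≤ 0.69, so result = 1
~(R -> Q): Gödel ¬ of 1 = 0 (operand ≠ 0)
((P \/ (Q -> (R -> P))) -> ~(R -> Q)): 0.11 > 0, so result = 0
(((P \/ (Q -> (R -> P))) -> ~(R -> Q)) \/ Q) = max(0, 0.69) = 0.69
(Q -> (((P \/ (Q -> (R -> P))) -> ~(R -> Q)) \/ Q)): 0.69 ≤ 0.69, so result = 1
(Q /\ (Q -> (((P \/ (Q -> (R -> P))) -> ~(R -> Q)) \/ Q))) = min(0.69, 1) = 0.69

0.69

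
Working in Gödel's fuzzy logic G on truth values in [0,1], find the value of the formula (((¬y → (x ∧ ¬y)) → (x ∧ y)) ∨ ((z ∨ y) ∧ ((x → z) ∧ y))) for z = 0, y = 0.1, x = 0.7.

¬y: Gödel ¬ of 0.1 = 0 (operand ≠ 0)
¬y: Gödel ¬ of 0.1 = 0 (operand ≠ 0)
(x ∧ ¬y) = min(0.7, 0) = 0
(¬y → (x ∧ ¬y)): 0 ≤ 0, so result = 1
(x ∧ y) = min(0.7, 0.1) = 0.1
((¬y → (x ∧ ¬y)) → (x ∧ y)): 1 > 0.1, so result = 0.1
(z ∨ y) = max(0, 0.1) = 0.1
(x → z): 0.7 > 0, so result = 0
((x → z) ∧ y) = min(0, 0.1) = 0
((z ∨ y) ∧ ((x → z) ∧ y)) = min(0.1, 0) = 0
(((¬y → (x ∧ ¬y)) → (x ∧ y)) ∨ ((z ∨ y) ∧ ((x → z) ∧ y))) = max(0.1, 0) = 0.1

0.10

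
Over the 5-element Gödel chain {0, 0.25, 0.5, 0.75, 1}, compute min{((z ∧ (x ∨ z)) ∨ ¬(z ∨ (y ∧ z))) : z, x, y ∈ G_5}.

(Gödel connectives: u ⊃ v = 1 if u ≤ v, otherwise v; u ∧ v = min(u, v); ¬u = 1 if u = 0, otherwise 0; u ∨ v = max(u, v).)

The minimum is attained at z = 0.25, x = 0, y = 0:
  (x ∨ z) = max(0, 0.25) = 0.25
  (z ∧ (x ∨ z)) = min(0.25, 0.25) = 0.25
  (y ∧ z) = min(0, 0.25) = 0
  (z ∨ (y ∧ z)) = max(0.25, 0) = 0.25
  ¬(z ∨ (y ∧ z)): Gödel ¬ of 0.25 = 0 (operand ≠ 0)
  ((z ∧ (x ∨ z)) ∨ ¬(z ∨ (y ∧ z))) = max(0.25, 0) = 0.25
Checking all 125 assignments confirms none give a value below 0.25.

0.25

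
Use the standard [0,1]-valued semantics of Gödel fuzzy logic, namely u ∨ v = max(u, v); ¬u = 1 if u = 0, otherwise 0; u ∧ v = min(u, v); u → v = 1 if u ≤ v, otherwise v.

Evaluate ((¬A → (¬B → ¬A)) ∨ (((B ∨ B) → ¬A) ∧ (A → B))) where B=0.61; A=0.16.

1.00

¬A: Gödel ¬ of 0.16 = 0 (operand ≠ 0)
¬B: Gödel ¬ of 0.61 = 0 (operand ≠ 0)
¬A: Gödel ¬ of 0.16 = 0 (operand ≠ 0)
(¬B → ¬A): 0 ≤ 0, so result = 1
(¬A → (¬B → ¬A)): 0 ≤ 1, so result = 1
(B ∨ B) = max(0.61, 0.61) = 0.61
¬A: Gödel ¬ of 0.16 = 0 (operand ≠ 0)
((B ∨ B) → ¬A): 0.61 > 0, so result = 0
(A → B): 0.16 ≤ 0.61, so result = 1
(((B ∨ B) → ¬A) ∧ (A → B)) = min(0, 1) = 0
((¬A → (¬B → ¬A)) ∨ (((B ∨ B) → ¬A) ∧ (A → B))) = max(1, 0) = 1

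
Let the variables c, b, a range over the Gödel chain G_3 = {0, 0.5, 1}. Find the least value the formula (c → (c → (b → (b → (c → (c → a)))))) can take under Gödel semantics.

The minimum is attained at c = 0.5, b = 0.5, a = 0:
  (c → a): 0.5 > 0, so result = 0
  (c → (c → a)): 0.5 > 0, so result = 0
  (b → (c → (c → a))): 0.5 > 0, so result = 0
  (b → (b → (c → (c → a)))): 0.5 > 0, so result = 0
  (c → (b → (b → (c → (c → a))))): 0.5 > 0, so result = 0
  (c → (c → (b → (b → (c → (c → a)))))): 0.5 > 0, so result = 0
Checking all 27 assignments confirms none give a value below 0.00.

0.00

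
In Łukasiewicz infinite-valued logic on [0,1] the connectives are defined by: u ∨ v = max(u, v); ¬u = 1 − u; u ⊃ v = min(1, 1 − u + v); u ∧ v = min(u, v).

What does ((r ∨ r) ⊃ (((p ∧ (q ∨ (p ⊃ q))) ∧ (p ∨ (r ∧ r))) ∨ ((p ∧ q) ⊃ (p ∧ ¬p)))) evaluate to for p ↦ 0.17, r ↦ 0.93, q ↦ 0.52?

1.00

(r ∨ r) = max(0.93, 0.93) = 0.93
(p ⊃ q): min(1, 1 − 0.17 + 0.52) = 1
(q ∨ (p ⊃ q)) = max(0.52, 1) = 1
(p ∧ (q ∨ (p ⊃ q))) = min(0.17, 1) = 0.17
(r ∧ r) = min(0.93, 0.93) = 0.93
(p ∨ (r ∧ r)) = max(0.17, 0.93) = 0.93
((p ∧ (q ∨ (p ⊃ q))) ∧ (p ∨ (r ∧ r))) = min(0.17, 0.93) = 0.17
(p ∧ q) = min(0.17, 0.52) = 0.17
¬p: Łukasiewicz ¬ gives 1 − 0.17 = 0.83
(p ∧ ¬p) = min(0.17, 0.83) = 0.17
((p ∧ q) ⊃ (p ∧ ¬p)): min(1, 1 − 0.17 + 0.17) = 1
(((p ∧ (q ∨ (p ⊃ q))) ∧ (p ∨ (r ∧ r))) ∨ ((p ∧ q) ⊃ (p ∧ ¬p))) = max(0.17, 1) = 1
((r ∨ r) ⊃ (((p ∧ (q ∨ (p ⊃ q))) ∧ (p ∨ (r ∧ r))) ∨ ((p ∧ q) ⊃ (p ∧ ¬p)))): min(1, 1 − 0.93 + 1) = 1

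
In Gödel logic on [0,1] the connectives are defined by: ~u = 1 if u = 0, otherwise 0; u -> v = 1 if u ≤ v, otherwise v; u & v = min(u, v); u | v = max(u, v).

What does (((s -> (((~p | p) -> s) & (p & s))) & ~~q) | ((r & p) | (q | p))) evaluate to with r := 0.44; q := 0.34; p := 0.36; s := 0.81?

~p: Gödel ¬ of 0.36 = 0 (operand ≠ 0)
(~p | p) = max(0, 0.36) = 0.36
((~p | p) -> s): 0.36 ≤ 0.81, so result = 1
(p & s) = min(0.36, 0.81) = 0.36
(((~p | p) -> s) & (p & s)) = min(1, 0.36) = 0.36
(s -> (((~p | p) -> s) & (p & s))): 0.81 > 0.36, so result = 0.36
~q: Gödel ¬ of 0.34 = 0 (operand ≠ 0)
~~q: Gödel ¬ of 0 = 1 (operand is 0)
((s -> (((~p | p) -> s) & (p & s))) & ~~q) = min(0.36, 1) = 0.36
(r & p) = min(0.44, 0.36) = 0.36
(q | p) = max(0.34, 0.36) = 0.36
((r & p) | (q | p)) = max(0.36, 0.36) = 0.36
(((s -> (((~p | p) -> s) & (p & s))) & ~~q) | ((r & p) | (q | p))) = max(0.36, 0.36) = 0.36

0.36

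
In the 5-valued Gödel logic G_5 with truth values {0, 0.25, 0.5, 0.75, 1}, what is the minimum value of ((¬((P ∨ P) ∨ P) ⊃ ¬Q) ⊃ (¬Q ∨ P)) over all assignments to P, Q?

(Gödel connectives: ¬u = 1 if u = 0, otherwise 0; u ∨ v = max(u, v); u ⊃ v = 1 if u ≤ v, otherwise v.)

0.25

The minimum is attained at P = 0.25, Q = 0.25:
  (P ∨ P) = max(0.25, 0.25) = 0.25
  ((P ∨ P) ∨ P) = max(0.25, 0.25) = 0.25
  ¬((P ∨ P) ∨ P): Gödel ¬ of 0.25 = 0 (operand ≠ 0)
  ¬Q: Gödel ¬ of 0.25 = 0 (operand ≠ 0)
  (¬((P ∨ P) ∨ P) ⊃ ¬Q): 0 ≤ 0, so result = 1
  ¬Q: Gödel ¬ of 0.25 = 0 (operand ≠ 0)
  (¬Q ∨ P) = max(0, 0.25) = 0.25
  ((¬((P ∨ P) ∨ P) ⊃ ¬Q) ⊃ (¬Q ∨ P)): 1 > 0.25, so result = 0.25
Checking all 25 assignments confirms none give a value below 0.25.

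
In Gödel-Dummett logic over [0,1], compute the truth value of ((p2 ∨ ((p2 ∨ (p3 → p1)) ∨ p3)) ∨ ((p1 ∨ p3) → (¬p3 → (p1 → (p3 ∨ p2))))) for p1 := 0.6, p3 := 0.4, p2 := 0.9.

(p3 → p1): 0.4 ≤ 0.6, so result = 1
(p2 ∨ (p3 → p1)) = max(0.9, 1) = 1
((p2 ∨ (p3 → p1)) ∨ p3) = max(1, 0.4) = 1
(p2 ∨ ((p2 ∨ (p3 → p1)) ∨ p3)) = max(0.9, 1) = 1
(p1 ∨ p3) = max(0.6, 0.4) = 0.6
¬p3: Gödel ¬ of 0.4 = 0 (operand ≠ 0)
(p3 ∨ p2) = max(0.4, 0.9) = 0.9
(p1 → (p3 ∨ p2)): 0.6 ≤ 0.9, so result = 1
(¬p3 → (p1 → (p3 ∨ p2))): 0 ≤ 1, so result = 1
((p1 ∨ p3) → (¬p3 → (p1 → (p3 ∨ p2)))): 0.6 ≤ 1, so result = 1
((p2 ∨ ((p2 ∨ (p3 → p1)) ∨ p3)) ∨ ((p1 ∨ p3) → (¬p3 → (p1 → (p3 ∨ p2))))) = max(1, 1) = 1

1.00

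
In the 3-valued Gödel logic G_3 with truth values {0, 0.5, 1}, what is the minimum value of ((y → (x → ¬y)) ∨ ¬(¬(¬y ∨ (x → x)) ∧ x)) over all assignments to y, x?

1.00

Every assignment gives 1. For instance at y = 0, x = 0:
  ¬y: Gödel ¬ of 0 = 1 (operand is 0)
  (x → ¬y): 0 ≤ 1, so result = 1
  (y → (x → ¬y)): 0 ≤ 1, so result = 1
  ¬y: Gödel ¬ of 0 = 1 (operand is 0)
  (x → x): 0 ≤ 0, so result = 1
  (¬y ∨ (x → x)) = max(1, 1) = 1
  ¬(¬y ∨ (x → x)): Gödel ¬ of 1 = 0 (operand ≠ 0)
  (¬(¬y ∨ (x → x)) ∧ x) = min(0, 0) = 0
  ¬(¬(¬y ∨ (x → x)) ∧ x): Gödel ¬ of 0 = 1 (operand is 0)
  ((y → (x → ¬y)) ∨ ¬(¬(¬y ∨ (x → x)) ∧ x)) = max(1, 1) = 1
All 9 assignments give value 1 — the formula is a G_3-tautology.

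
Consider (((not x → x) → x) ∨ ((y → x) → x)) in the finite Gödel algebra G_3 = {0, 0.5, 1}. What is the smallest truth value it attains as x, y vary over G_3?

0.50

The minimum is attained at x = 0.5, y = 0:
  not x: Gödel ¬ of 0.5 = 0 (operand ≠ 0)
  (not x → x): 0 ≤ 0.5, so result = 1
  ((not x → x) → x): 1 > 0.5, so result = 0.5
  (y → x): 0 ≤ 0.5, so result = 1
  ((y → x) → x): 1 > 0.5, so result = 0.5
  (((not x → x) → x) ∨ ((y → x) → x)) = max(0.5, 0.5) = 0.5
Checking all 9 assignments confirms none give a value below 0.50.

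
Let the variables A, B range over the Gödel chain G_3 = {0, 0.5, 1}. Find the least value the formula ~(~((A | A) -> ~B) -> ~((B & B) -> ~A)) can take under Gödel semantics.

The minimum is attained at A = 0, B = 0:
  (A | A) = max(0, 0) = 0
  ~B: Gödel ¬ of 0 = 1 (operand is 0)
  ((A | A) -> ~B): 0 ≤ 1, so result = 1
  ~((A | A) -> ~B): Gödel ¬ of 1 = 0 (operand ≠ 0)
  (B & B) = min(0, 0) = 0
  ~A: Gödel ¬ of 0 = 1 (operand is 0)
  ((B & B) -> ~A): 0 ≤ 1, so result = 1
  ~((B & B) -> ~A): Gödel ¬ of 1 = 0 (operand ≠ 0)
  (~((A | A) -> ~B) -> ~((B & B) -> ~A)): 0 ≤ 0, so result = 1
  ~(~((A | A) -> ~B) -> ~((B & B) -> ~A)): Gödel ¬ of 1 = 0 (operand ≠ 0)
Checking all 9 assignments confirms none give a value below 0.00.

0.00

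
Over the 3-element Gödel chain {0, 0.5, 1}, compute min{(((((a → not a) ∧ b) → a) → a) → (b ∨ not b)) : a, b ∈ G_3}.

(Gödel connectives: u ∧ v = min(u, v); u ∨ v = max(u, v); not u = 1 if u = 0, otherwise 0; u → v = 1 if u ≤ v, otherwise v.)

0.50

The minimum is attained at a = 0, b = 0.5:
  not a: Gödel ¬ of 0 = 1 (operand is 0)
  (a → not a): 0 ≤ 1, so result = 1
  ((a → not a) ∧ b) = min(1, 0.5) = 0.5
  (((a → not a) ∧ b) → a): 0.5 > 0, so result = 0
  ((((a → not a) ∧ b) → a) → a): 0 ≤ 0, so result = 1
  not b: Gödel ¬ of 0.5 = 0 (operand ≠ 0)
  (b ∨ not b) = max(0.5, 0) = 0.5
  (((((a → not a) ∧ b) → a) → a) → (b ∨ not b)): 1 > 0.5, so result = 0.5
Checking all 9 assignments confirms none give a value below 0.50.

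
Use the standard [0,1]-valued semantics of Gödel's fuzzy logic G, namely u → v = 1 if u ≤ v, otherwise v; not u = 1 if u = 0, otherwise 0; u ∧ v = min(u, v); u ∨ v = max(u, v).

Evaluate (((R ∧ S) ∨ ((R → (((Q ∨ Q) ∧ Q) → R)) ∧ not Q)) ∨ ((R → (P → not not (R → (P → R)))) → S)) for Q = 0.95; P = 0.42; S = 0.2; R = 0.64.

(R ∧ S) = min(0.64, 0.2) = 0.2
(Q ∨ Q) = max(0.95, 0.95) = 0.95
((Q ∨ Q) ∧ Q) = min(0.95, 0.95) = 0.95
(((Q ∨ Q) ∧ Q) → R): 0.95 > 0.64, so result = 0.64
(R → (((Q ∨ Q) ∧ Q) → R)): 0.64 ≤ 0.64, so result = 1
not Q: Gödel ¬ of 0.95 = 0 (operand ≠ 0)
((R → (((Q ∨ Q) ∧ Q) → R)) ∧ not Q) = min(1, 0) = 0
((R ∧ S) ∨ ((R → (((Q ∨ Q) ∧ Q) → R)) ∧ not Q)) = max(0.2, 0) = 0.2
(P → R): 0.42 ≤ 0.64, so result = 1
(R → (P → R)): 0.64 ≤ 1, so result = 1
not (R → (P → R)): Gödel ¬ of 1 = 0 (operand ≠ 0)
not not (R → (P → R)): Gödel ¬ of 0 = 1 (operand is 0)
(P → not not (R → (P → R))): 0.42 ≤ 1, so result = 1
(R → (P → not not (R → (P → R)))): 0.64 ≤ 1, so result = 1
((R → (P → not not (R → (P → R)))) → S): 1 > 0.2, so result = 0.2
(((R ∧ S) ∨ ((R → (((Q ∨ Q) ∧ Q) → R)) ∧ not Q)) ∨ ((R → (P → not not (R → (P → R)))) → S)) = max(0.2, 0.2) = 0.2

0.20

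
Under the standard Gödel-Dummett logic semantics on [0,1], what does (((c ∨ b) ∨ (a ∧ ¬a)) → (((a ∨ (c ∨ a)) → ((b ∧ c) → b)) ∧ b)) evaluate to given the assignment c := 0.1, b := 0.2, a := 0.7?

(c ∨ b) = max(0.1, 0.2) = 0.2
¬a: Gödel ¬ of 0.7 = 0 (operand ≠ 0)
(a ∧ ¬a) = min(0.7, 0) = 0
((c ∨ b) ∨ (a ∧ ¬a)) = max(0.2, 0) = 0.2
(c ∨ a) = max(0.1, 0.7) = 0.7
(a ∨ (c ∨ a)) = max(0.7, 0.7) = 0.7
(b ∧ c) = min(0.2, 0.1) = 0.1
((b ∧ c) → b): 0.1 ≤ 0.2, so result = 1
((a ∨ (c ∨ a)) → ((b ∧ c) → b)): 0.7 ≤ 1, so result = 1
(((a ∨ (c ∨ a)) → ((b ∧ c) → b)) ∧ b) = min(1, 0.2) = 0.2
(((c ∨ b) ∨ (a ∧ ¬a)) → (((a ∨ (c ∨ a)) → ((b ∧ c) → b)) ∧ b)): 0.2 ≤ 0.2, so result = 1

1.00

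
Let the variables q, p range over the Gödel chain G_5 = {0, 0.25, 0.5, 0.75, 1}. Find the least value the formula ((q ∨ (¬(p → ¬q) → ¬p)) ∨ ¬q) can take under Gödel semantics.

The minimum is attained at q = 0.25, p = 0.25:
  ¬q: Gödel ¬ of 0.25 = 0 (operand ≠ 0)
  (p → ¬q): 0.25 > 0, so result = 0
  ¬(p → ¬q): Gödel ¬ of 0 = 1 (operand is 0)
  ¬p: Gödel ¬ of 0.25 = 0 (operand ≠ 0)
  (¬(p → ¬q) → ¬p): 1 > 0, so result = 0
  (q ∨ (¬(p → ¬q) → ¬p)) = max(0.25, 0) = 0.25
  ¬q: Gödel ¬ of 0.25 = 0 (operand ≠ 0)
  ((q ∨ (¬(p → ¬q) → ¬p)) ∨ ¬q) = max(0.25, 0) = 0.25
Checking all 25 assignments confirms none give a value below 0.25.

0.25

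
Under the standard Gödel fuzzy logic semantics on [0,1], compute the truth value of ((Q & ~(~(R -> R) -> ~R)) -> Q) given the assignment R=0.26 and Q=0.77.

(R -> R): 0.26 ≤ 0.26, so result = 1
~(R -> R): Gödel ¬ of 1 = 0 (operand ≠ 0)
~R: Gödel ¬ of 0.26 = 0 (operand ≠ 0)
(~(R -> R) -> ~R): 0 ≤ 0, so result = 1
~(~(R -> R) -> ~R): Gödel ¬ of 1 = 0 (operand ≠ 0)
(Q & ~(~(R -> R) -> ~R)) = min(0.77, 0) = 0
((Q & ~(~(R -> R) -> ~R)) -> Q): 0 ≤ 0.77, so result = 1

1.00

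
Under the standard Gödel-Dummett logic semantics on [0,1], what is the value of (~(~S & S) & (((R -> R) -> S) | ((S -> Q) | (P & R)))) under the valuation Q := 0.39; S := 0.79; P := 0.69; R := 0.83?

~S: Gödel ¬ of 0.79 = 0 (operand ≠ 0)
(~S & S) = min(0, 0.79) = 0
~(~S & S): Gödel ¬ of 0 = 1 (operand is 0)
(R -> R): 0.83 ≤ 0.83, so result = 1
((R -> R) -> S): 1 > 0.79, so result = 0.79
(S -> Q): 0.79 > 0.39, so result = 0.39
(P & R) = min(0.69, 0.83) = 0.69
((S -> Q) | (P & R)) = max(0.39, 0.69) = 0.69
(((R -> R) -> S) | ((S -> Q) | (P & R))) = max(0.79, 0.69) = 0.79
(~(~S & S) & (((R -> R) -> S) | ((S -> Q) | (P & R)))) = min(1, 0.79) = 0.79

0.79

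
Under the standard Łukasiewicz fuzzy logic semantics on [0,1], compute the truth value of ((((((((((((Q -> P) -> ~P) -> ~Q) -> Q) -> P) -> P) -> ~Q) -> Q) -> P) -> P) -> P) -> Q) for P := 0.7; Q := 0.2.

(Q -> P): min(1, 1 − 0.2 + 0.7) = 1
~P: Łukasiewicz ¬ gives 1 − 0.7 = 0.3
((Q -> P) -> ~P): min(1, 1 − 1 + 0.3) = 0.3
~Q: Łukasiewicz ¬ gives 1 − 0.2 = 0.8
(((Q -> P) -> ~P) -> ~Q): min(1, 1 − 0.3 + 0.8) = 1
((((Q -> P) -> ~P) -> ~Q) -> Q): min(1, 1 − 1 + 0.2) = 0.2
(((((Q -> P) -> ~P) -> ~Q) -> Q) -> P): min(1, 1 − 0.2 + 0.7) = 1
((((((Q -> P) -> ~P) -> ~Q) -> Q) -> P) -> P): min(1, 1 − 1 + 0.7) = 0.7
~Q: Łukasiewicz ¬ gives 1 − 0.2 = 0.8
(((((((Q -> P) -> ~P) -> ~Q) -> Q) -> P) -> P) -> ~Q): min(1, 1 − 0.7 + 0.8) = 1
((((((((Q -> P) -> ~P) -> ~Q) -> Q) -> P) -> P) -> ~Q) -> Q): min(1, 1 − 1 + 0.2) = 0.2
(((((((((Q -> P) -> ~P) -> ~Q) -> Q) -> P) -> P) -> ~Q) -> Q) -> P): min(1, 1 − 0.2 + 0.7) = 1
((((((((((Q -> P) -> ~P) -> ~Q) -> Q) -> P) -> P) -> ~Q) -> Q) -> P) -> P): min(1, 1 − 1 + 0.7) = 0.7
(((((((((((Q -> P) -> ~P) -> ~Q) -> Q) -> P) -> P) -> ~Q) -> Q) -> P) -> P) -> P): min(1, 1 − 0.7 + 0.7) = 1
((((((((((((Q -> P) -> ~P) -> ~Q) -> Q) -> P) -> P) -> ~Q) -> Q) -> P) -> P) -> P) -> Q): min(1, 1 − 1 + 0.2) = 0.2

0.20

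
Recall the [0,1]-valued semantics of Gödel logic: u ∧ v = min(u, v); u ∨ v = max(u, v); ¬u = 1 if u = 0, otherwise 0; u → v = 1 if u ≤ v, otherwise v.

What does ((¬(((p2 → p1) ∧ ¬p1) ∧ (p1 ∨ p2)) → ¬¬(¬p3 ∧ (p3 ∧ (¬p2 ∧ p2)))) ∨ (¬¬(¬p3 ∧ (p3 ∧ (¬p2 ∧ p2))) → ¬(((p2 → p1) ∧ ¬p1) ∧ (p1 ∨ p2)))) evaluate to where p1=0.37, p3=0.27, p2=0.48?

1.00

(p2 → p1): 0.48 > 0.37, so result = 0.37
¬p1: Gödel ¬ of 0.37 = 0 (operand ≠ 0)
((p2 → p1) ∧ ¬p1) = min(0.37, 0) = 0
(p1 ∨ p2) = max(0.37, 0.48) = 0.48
(((p2 → p1) ∧ ¬p1) ∧ (p1 ∨ p2)) = min(0, 0.48) = 0
¬(((p2 → p1) ∧ ¬p1) ∧ (p1 ∨ p2)): Gödel ¬ of 0 = 1 (operand is 0)
¬p3: Gödel ¬ of 0.27 = 0 (operand ≠ 0)
¬p2: Gödel ¬ of 0.48 = 0 (operand ≠ 0)
(¬p2 ∧ p2) = min(0, 0.48) = 0
(p3 ∧ (¬p2 ∧ p2)) = min(0.27, 0) = 0
(¬p3 ∧ (p3 ∧ (¬p2 ∧ p2))) = min(0, 0) = 0
¬(¬p3 ∧ (p3 ∧ (¬p2 ∧ p2))): Gödel ¬ of 0 = 1 (operand is 0)
¬¬(¬p3 ∧ (p3 ∧ (¬p2 ∧ p2))): Gödel ¬ of 1 = 0 (operand ≠ 0)
(¬(((p2 → p1) ∧ ¬p1) ∧ (p1 ∨ p2)) → ¬¬(¬p3 ∧ (p3 ∧ (¬p2 ∧ p2)))): 1 > 0, so result = 0
¬p3: Gödel ¬ of 0.27 = 0 (operand ≠ 0)
¬p2: Gödel ¬ of 0.48 = 0 (operand ≠ 0)
(¬p2 ∧ p2) = min(0, 0.48) = 0
(p3 ∧ (¬p2 ∧ p2)) = min(0.27, 0) = 0
(¬p3 ∧ (p3 ∧ (¬p2 ∧ p2))) = min(0, 0) = 0
¬(¬p3 ∧ (p3 ∧ (¬p2 ∧ p2))): Gödel ¬ of 0 = 1 (operand is 0)
¬¬(¬p3 ∧ (p3 ∧ (¬p2 ∧ p2))): Gödel ¬ of 1 = 0 (operand ≠ 0)
(p2 → p1): 0.48 > 0.37, so result = 0.37
¬p1: Gödel ¬ of 0.37 = 0 (operand ≠ 0)
((p2 → p1) ∧ ¬p1) = min(0.37, 0) = 0
(p1 ∨ p2) = max(0.37, 0.48) = 0.48
(((p2 → p1) ∧ ¬p1) ∧ (p1 ∨ p2)) = min(0, 0.48) = 0
¬(((p2 → p1) ∧ ¬p1) ∧ (p1 ∨ p2)): Gödel ¬ of 0 = 1 (operand is 0)
(¬¬(¬p3 ∧ (p3 ∧ (¬p2 ∧ p2))) → ¬(((p2 → p1) ∧ ¬p1) ∧ (p1 ∨ p2))): 0 ≤ 1, so result = 1
((¬(((p2 → p1) ∧ ¬p1) ∧ (p1 ∨ p2)) → ¬¬(¬p3 ∧ (p3 ∧ (¬p2 ∧ p2)))) ∨ (¬¬(¬p3 ∧ (p3 ∧ (¬p2 ∧ p2))) → ¬(((p2 → p1) ∧ ¬p1) ∧ (p1 ∨ p2)))) = max(0, 1) = 1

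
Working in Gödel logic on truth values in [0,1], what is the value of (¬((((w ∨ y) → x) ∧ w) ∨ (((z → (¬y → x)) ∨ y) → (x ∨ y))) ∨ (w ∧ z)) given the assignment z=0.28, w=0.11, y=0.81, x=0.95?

(w ∨ y) = max(0.11, 0.81) = 0.81
((w ∨ y) → x): 0.81 ≤ 0.95, so result = 1
(((w ∨ y) → x) ∧ w) = min(1, 0.11) = 0.11
¬y: Gödel ¬ of 0.81 = 0 (operand ≠ 0)
(¬y → x): 0 ≤ 0.95, so result = 1
(z → (¬y → x)): 0.28 ≤ 1, so result = 1
((z → (¬y → x)) ∨ y) = max(1, 0.81) = 1
(x ∨ y) = max(0.95, 0.81) = 0.95
(((z → (¬y → x)) ∨ y) → (x ∨ y)): 1 > 0.95, so result = 0.95
((((w ∨ y) → x) ∧ w) ∨ (((z → (¬y → x)) ∨ y) → (x ∨ y))) = max(0.11, 0.95) = 0.95
¬((((w ∨ y) → x) ∧ w) ∨ (((z → (¬y → x)) ∨ y) → (x ∨ y))): Gödel ¬ of 0.95 = 0 (operand ≠ 0)
(w ∧ z) = min(0.11, 0.28) = 0.11
(¬((((w ∨ y) → x) ∧ w) ∨ (((z → (¬y → x)) ∨ y) → (x ∨ y))) ∨ (w ∧ z)) = max(0, 0.11) = 0.11

0.11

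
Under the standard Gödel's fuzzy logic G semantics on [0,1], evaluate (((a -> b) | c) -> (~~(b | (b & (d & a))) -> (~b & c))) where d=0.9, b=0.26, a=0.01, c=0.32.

0.00

(a -> b): 0.01 ≤ 0.26, so result = 1
((a -> b) | c) = max(1, 0.32) = 1
(d & a) = min(0.9, 0.01) = 0.01
(b & (d & a)) = min(0.26, 0.01) = 0.01
(b | (b & (d & a))) = max(0.26, 0.01) = 0.26
~(b | (b & (d & a))): Gödel ¬ of 0.26 = 0 (operand ≠ 0)
~~(b | (b & (d & a))): Gödel ¬ of 0 = 1 (operand is 0)
~b: Gödel ¬ of 0.26 = 0 (operand ≠ 0)
(~b & c) = min(0, 0.32) = 0
(~~(b | (b & (d & a))) -> (~b & c)): 1 > 0, so result = 0
(((a -> b) | c) -> (~~(b | (b & (d & a))) -> (~b & c))): 1 > 0, so result = 0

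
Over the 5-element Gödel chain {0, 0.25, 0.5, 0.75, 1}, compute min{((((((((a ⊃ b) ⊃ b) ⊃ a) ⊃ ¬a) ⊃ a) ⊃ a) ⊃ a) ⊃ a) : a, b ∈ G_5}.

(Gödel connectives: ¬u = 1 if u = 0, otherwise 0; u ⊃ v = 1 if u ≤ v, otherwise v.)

The minimum is attained at a = 0.25, b = 0:
  (a ⊃ b): 0.25 > 0, so result = 0
  ((a ⊃ b) ⊃ b): 0 ≤ 0, so result = 1
  (((a ⊃ b) ⊃ b) ⊃ a): 1 > 0.25, so result = 0.25
  ¬a: Gödel ¬ of 0.25 = 0 (operand ≠ 0)
  ((((a ⊃ b) ⊃ b) ⊃ a) ⊃ ¬a): 0.25 > 0, so result = 0
  (((((a ⊃ b) ⊃ b) ⊃ a) ⊃ ¬a) ⊃ a): 0 ≤ 0.25, so result = 1
  ((((((a ⊃ b) ⊃ b) ⊃ a) ⊃ ¬a) ⊃ a) ⊃ a): 1 > 0.25, so result = 0.25
  (((((((a ⊃ b) ⊃ b) ⊃ a) ⊃ ¬a) ⊃ a) ⊃ a) ⊃ a): 0.25 ≤ 0.25, so result = 1
  ((((((((a ⊃ b) ⊃ b) ⊃ a) ⊃ ¬a) ⊃ a) ⊃ a) ⊃ a) ⊃ a): 1 > 0.25, so result = 0.25
Checking all 25 assignments confirms none give a value below 0.25.

0.25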